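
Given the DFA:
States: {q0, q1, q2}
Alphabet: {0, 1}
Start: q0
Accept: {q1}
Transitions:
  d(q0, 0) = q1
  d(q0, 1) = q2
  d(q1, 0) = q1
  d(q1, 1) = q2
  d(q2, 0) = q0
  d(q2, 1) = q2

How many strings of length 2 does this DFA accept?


Enumerating all length-2 strings:
  "00" -> q1 [accept]
  "01" -> q2 [reject]
  "10" -> q0 [reject]
  "11" -> q2 [reject]

1 out of 4


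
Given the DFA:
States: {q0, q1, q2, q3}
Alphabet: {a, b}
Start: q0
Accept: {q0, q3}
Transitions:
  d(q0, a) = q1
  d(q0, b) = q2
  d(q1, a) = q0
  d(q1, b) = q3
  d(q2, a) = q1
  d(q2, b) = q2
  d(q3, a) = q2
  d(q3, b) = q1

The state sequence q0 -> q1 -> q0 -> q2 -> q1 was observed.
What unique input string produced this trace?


Trace back each transition to find the symbol:
  q0 --[a]--> q1
  q1 --[a]--> q0
  q0 --[b]--> q2
  q2 --[a]--> q1

"aaba"


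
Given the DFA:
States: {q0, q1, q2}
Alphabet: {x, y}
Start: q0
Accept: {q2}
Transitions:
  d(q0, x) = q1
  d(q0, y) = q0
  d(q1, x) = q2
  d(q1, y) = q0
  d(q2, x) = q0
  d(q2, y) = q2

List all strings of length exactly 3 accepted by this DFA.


All strings of length 3: 8 total
Accepted: 2

"xxy", "yxx"


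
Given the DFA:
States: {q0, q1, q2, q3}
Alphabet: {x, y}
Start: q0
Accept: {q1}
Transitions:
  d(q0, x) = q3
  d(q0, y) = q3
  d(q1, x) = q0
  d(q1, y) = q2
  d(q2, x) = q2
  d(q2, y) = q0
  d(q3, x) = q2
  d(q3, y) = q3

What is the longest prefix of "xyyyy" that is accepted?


Run the DFA, marking each prefix where the state is accepting:
  "" -> q0 [reject]
  "x" -> q3 [reject]
  "xy" -> q3 [reject]
  "xyy" -> q3 [reject]
  "xyyy" -> q3 [reject]
  "xyyyy" -> q3 [reject]

No prefix is accepted


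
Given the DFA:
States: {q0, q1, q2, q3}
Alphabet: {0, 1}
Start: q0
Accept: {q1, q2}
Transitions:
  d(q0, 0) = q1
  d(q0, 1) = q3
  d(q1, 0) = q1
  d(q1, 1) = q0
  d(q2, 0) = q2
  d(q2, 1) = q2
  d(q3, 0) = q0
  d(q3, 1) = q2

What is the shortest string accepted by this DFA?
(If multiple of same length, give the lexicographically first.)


BFS by string length (lex-first path to each state shown):
  len 0: q0<-""
  len 1: q1<-"0", q3<-"1"
Found accept state at length 1.

"0"


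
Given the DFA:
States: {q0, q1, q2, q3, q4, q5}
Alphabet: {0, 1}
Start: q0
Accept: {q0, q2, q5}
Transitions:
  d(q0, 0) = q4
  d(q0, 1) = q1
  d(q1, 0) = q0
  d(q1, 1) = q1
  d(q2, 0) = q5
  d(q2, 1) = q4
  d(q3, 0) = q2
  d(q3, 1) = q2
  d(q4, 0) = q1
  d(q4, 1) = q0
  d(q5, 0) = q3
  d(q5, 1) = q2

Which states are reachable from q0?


BFS from q0:
  layer 0: {q0}
  layer 1: {q1, q4}

{q0, q1, q4}


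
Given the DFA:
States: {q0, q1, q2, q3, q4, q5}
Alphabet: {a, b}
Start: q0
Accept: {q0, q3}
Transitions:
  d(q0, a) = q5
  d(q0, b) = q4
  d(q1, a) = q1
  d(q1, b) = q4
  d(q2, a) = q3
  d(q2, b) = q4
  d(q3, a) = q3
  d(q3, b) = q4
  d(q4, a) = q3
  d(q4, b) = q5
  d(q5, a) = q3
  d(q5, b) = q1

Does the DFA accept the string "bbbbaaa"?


Trace: q0 -> q4 -> q5 -> q1 -> q4 -> q3 -> q3 -> q3
Final state: q3
Accept states: {q0, q3}

Yes, accepted (final state q3 is an accept state)


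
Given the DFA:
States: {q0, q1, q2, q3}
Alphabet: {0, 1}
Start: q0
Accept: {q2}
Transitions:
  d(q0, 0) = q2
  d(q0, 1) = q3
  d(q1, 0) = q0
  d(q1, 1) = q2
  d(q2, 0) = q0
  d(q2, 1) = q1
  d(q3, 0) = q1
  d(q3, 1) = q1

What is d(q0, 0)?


Looking up transition d(q0, 0)

q2


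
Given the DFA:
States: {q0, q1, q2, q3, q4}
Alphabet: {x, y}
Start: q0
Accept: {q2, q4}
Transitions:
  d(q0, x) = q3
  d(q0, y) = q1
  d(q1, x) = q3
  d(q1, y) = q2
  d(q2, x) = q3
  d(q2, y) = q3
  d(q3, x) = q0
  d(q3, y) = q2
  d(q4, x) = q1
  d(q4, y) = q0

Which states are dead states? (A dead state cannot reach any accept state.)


Forward reachability from each state:
  q0 -> reaches accept state q2 (live)
  q1 -> reaches accept state q2 (live)
  q2 -> reaches accept state q2 (live)
  q3 -> reaches accept state q2 (live)
  q4 -> reaches accept state q2 (live)

None (all states can reach an accept state)


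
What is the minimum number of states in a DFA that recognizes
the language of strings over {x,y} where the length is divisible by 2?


States track (length) mod 2.
Need 2 states: one per remainder 0..1; accept = remainder 0.

2


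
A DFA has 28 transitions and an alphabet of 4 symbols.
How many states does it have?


Each state has exactly one transition per symbol.
states = transitions / |alphabet| = 28 / 4 = 7

7


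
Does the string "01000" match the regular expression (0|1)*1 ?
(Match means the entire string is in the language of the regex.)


|string| = 5; first = '0'; last = '0'

No, "01000" does not match (0|1)*1


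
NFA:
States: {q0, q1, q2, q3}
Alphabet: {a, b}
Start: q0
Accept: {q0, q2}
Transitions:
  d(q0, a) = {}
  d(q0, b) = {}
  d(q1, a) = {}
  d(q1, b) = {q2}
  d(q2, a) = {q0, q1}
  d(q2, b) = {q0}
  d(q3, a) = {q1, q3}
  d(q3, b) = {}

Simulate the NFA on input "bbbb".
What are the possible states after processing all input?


Start: {q0}
  --b--> {}
  --b--> {}
  --b--> {}
  --b--> {}

{} (empty set, no valid transitions)


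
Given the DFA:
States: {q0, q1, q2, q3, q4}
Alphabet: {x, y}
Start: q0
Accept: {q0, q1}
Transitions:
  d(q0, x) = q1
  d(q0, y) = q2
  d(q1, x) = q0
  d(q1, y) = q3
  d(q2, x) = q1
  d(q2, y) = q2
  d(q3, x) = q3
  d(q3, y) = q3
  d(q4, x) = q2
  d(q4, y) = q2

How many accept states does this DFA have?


Accept states listed: {q0, q1}
Counting: q0(1) q1(2)

2


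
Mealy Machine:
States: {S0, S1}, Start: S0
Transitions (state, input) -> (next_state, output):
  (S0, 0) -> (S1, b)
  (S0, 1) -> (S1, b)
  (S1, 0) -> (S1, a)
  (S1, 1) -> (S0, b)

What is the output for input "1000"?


Step-by-step:
  (S0, 1) -> (S1, b)
  (S1, 0) -> (S1, a)
  (S1, 0) -> (S1, a)
  (S1, 0) -> (S1, a)

"baaa"


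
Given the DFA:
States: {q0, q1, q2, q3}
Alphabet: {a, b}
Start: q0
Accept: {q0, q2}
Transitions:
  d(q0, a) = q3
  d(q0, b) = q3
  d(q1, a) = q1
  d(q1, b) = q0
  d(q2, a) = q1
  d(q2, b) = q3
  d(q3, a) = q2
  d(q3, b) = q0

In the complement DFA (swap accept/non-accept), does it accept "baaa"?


Trace: q0 -> q3 -> q2 -> q1 -> q1
Final: q1
Original accept: {q0, q2}
Complement: q1 is not in original accept

Yes, complement accepts (original rejects)


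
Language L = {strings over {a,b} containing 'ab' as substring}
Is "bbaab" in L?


'ab' occurs at index 3

Yes, "bbaab" is in L


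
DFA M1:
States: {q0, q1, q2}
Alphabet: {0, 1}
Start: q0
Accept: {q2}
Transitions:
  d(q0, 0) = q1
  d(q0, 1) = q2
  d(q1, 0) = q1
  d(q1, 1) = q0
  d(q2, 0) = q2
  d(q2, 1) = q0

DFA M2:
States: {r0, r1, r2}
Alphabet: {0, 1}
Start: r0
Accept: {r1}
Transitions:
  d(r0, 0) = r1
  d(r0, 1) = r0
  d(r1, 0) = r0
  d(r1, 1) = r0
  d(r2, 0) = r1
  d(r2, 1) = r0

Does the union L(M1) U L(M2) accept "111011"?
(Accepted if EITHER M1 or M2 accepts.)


M1: final=q2 accepted=True
M2: final=r0 accepted=False

Yes, union accepts


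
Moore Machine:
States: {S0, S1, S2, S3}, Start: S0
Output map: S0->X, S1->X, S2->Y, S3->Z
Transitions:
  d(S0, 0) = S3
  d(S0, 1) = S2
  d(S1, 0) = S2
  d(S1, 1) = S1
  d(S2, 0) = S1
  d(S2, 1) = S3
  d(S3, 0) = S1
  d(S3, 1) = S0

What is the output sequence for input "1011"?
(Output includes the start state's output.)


Start: S0 (output X)
  --1--> S2 (output Y)
  --0--> S1 (output X)
  --1--> S1 (output X)
  --1--> S1 (output X)

"XYXXX"


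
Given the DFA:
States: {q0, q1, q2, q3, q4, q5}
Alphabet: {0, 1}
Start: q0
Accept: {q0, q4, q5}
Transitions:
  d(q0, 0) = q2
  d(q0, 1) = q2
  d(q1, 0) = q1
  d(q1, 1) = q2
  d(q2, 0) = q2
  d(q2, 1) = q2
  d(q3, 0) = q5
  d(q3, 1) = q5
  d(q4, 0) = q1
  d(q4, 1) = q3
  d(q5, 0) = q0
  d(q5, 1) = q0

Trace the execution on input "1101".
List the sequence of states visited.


Input: 1101
d(q0, 1) = q2
d(q2, 1) = q2
d(q2, 0) = q2
d(q2, 1) = q2


q0 -> q2 -> q2 -> q2 -> q2


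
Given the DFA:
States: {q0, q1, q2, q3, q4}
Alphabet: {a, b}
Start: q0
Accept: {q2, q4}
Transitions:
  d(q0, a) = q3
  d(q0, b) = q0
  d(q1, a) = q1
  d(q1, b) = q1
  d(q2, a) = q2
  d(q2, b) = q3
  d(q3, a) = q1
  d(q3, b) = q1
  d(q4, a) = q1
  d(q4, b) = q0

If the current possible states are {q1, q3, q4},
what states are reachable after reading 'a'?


Apply transition on 'a' from each current state:
  d(q1, a) = q1
  d(q3, a) = q1
  d(q4, a) = q1

{q1}


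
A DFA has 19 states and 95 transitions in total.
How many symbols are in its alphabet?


Each state has exactly one transition per symbol.
|alphabet| = transitions / states = 95 / 19 = 5

5


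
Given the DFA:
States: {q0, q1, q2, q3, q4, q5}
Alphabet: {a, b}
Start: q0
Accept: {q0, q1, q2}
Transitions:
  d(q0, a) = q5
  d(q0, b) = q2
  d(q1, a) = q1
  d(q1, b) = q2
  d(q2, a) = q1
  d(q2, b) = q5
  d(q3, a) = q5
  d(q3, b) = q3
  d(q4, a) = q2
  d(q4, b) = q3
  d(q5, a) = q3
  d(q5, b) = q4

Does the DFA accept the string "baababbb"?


Trace: q0 -> q2 -> q1 -> q1 -> q2 -> q1 -> q2 -> q5 -> q4
Final state: q4
Accept states: {q0, q1, q2}

No, rejected (final state q4 is not an accept state)


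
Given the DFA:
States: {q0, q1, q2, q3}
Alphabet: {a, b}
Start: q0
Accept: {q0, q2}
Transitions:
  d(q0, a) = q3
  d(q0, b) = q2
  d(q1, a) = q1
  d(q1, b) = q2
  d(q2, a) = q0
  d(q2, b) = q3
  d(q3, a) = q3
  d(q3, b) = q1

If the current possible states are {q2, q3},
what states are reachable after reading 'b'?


Apply transition on 'b' from each current state:
  d(q2, b) = q3
  d(q3, b) = q1

{q1, q3}


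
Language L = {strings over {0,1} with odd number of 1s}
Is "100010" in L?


count('1') = 2; 2 mod 2 = 0

No, "100010" is not in L


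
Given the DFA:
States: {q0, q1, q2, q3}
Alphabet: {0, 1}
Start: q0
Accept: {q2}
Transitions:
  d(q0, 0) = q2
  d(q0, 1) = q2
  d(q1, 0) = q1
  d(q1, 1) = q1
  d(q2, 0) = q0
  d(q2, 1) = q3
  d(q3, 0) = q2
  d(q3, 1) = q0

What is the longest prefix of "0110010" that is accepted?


Run the DFA, marking each prefix where the state is accepting:
  "" -> q0 [reject]
  "0" -> q2 [accept]
  "01" -> q3 [reject]
  "011" -> q0 [reject]
  "0110" -> q2 [accept]
  "01100" -> q0 [reject]
  "011001" -> q2 [accept]
  "0110010" -> q0 [reject]

"011001"


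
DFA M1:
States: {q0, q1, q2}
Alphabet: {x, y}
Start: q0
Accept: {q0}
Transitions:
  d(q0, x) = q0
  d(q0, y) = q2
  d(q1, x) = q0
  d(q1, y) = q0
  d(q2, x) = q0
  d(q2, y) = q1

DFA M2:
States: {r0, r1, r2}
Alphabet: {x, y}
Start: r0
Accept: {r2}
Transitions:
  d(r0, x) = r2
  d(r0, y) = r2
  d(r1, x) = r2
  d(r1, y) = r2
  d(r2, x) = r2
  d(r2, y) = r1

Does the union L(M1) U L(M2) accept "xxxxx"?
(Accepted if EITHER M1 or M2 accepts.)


M1: final=q0 accepted=True
M2: final=r2 accepted=True

Yes, union accepts


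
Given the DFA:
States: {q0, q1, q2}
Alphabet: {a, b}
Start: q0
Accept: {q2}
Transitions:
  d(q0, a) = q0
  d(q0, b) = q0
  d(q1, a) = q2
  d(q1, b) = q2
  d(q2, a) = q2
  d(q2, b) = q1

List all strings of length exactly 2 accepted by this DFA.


All strings of length 2: 4 total
Accepted: 0

None


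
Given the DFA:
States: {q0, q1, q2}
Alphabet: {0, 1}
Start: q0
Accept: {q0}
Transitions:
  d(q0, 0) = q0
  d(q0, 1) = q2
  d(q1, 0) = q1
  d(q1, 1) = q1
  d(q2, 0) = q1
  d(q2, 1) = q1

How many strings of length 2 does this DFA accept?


Enumerating all length-2 strings:
  "00" -> q0 [accept]
  "01" -> q2 [reject]
  "10" -> q1 [reject]
  "11" -> q1 [reject]

1 out of 4


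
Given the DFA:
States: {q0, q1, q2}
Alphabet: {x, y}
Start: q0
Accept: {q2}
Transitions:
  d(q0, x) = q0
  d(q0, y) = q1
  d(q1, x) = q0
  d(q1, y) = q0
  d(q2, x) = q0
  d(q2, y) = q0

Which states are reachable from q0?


BFS from q0:
  layer 0: {q0}
  layer 1: {q1}

{q0, q1}


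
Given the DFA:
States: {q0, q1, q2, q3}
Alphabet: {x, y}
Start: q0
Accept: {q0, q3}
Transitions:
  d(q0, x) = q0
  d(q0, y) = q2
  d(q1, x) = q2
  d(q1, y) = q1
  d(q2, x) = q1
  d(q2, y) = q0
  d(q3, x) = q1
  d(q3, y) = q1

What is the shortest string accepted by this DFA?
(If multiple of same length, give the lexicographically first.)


BFS by string length (lex-first path to each state shown):
  len 0: q0<-""
Found accept state at length 0.

"" (empty string)


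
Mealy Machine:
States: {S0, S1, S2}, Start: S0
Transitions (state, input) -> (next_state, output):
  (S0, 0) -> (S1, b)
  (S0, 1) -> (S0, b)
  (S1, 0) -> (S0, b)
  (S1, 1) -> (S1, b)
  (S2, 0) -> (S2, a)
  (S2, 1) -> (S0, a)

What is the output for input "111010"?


Step-by-step:
  (S0, 1) -> (S0, b)
  (S0, 1) -> (S0, b)
  (S0, 1) -> (S0, b)
  (S0, 0) -> (S1, b)
  (S1, 1) -> (S1, b)
  (S1, 0) -> (S0, b)

"bbbbbb"


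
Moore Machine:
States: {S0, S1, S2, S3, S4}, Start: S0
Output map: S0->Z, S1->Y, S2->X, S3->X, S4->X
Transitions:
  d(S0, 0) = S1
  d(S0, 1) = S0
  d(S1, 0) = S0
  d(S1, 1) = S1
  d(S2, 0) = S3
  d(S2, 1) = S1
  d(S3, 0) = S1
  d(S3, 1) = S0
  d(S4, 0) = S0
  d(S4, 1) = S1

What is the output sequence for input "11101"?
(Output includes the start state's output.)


Start: S0 (output Z)
  --1--> S0 (output Z)
  --1--> S0 (output Z)
  --1--> S0 (output Z)
  --0--> S1 (output Y)
  --1--> S1 (output Y)

"ZZZZYY"


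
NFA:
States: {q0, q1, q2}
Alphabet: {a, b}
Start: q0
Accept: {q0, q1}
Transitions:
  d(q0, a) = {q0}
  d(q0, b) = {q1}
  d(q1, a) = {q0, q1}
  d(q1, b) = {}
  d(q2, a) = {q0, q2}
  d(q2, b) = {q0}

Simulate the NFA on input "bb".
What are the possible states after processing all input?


Start: {q0}
  --b--> {q1}
  --b--> {}

{} (empty set, no valid transitions)


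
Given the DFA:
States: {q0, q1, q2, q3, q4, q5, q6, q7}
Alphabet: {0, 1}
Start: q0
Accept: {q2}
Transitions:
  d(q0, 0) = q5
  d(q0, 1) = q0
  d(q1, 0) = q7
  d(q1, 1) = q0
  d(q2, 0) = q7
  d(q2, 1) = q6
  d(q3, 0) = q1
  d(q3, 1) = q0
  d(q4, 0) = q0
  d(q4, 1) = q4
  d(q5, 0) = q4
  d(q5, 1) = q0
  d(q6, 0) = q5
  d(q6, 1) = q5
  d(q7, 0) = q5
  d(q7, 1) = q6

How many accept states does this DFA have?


Accept states listed: {q2}
Counting: q2(1)

1


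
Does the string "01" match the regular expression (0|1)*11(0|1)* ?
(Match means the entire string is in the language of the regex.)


|string| = 2; first = '0'; last = '1'

No, "01" does not match (0|1)*11(0|1)*


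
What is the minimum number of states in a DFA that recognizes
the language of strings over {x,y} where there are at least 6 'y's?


States: count = 0, 1, ..., 5, and a final '>= 6' state.
Total: 6 + 1 = 7. Accept = '>= 6' state.

7


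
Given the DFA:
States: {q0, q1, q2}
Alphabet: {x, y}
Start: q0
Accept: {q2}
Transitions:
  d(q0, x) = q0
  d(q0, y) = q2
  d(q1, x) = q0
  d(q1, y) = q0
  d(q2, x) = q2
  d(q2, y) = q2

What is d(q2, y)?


Looking up transition d(q2, y)

q2


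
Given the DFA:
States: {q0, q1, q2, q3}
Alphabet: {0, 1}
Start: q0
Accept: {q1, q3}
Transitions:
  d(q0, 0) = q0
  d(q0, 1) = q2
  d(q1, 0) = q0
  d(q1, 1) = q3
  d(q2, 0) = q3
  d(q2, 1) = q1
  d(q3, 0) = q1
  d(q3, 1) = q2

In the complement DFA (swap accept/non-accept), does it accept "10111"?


Trace: q0 -> q2 -> q3 -> q2 -> q1 -> q3
Final: q3
Original accept: {q1, q3}
Complement: q3 is in original accept

No, complement rejects (original accepts)


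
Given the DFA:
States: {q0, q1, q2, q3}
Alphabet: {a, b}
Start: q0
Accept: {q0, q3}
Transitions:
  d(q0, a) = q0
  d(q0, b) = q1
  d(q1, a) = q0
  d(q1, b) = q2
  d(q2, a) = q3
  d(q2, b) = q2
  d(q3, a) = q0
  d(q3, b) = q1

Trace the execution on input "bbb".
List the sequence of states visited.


Input: bbb
d(q0, b) = q1
d(q1, b) = q2
d(q2, b) = q2


q0 -> q1 -> q2 -> q2


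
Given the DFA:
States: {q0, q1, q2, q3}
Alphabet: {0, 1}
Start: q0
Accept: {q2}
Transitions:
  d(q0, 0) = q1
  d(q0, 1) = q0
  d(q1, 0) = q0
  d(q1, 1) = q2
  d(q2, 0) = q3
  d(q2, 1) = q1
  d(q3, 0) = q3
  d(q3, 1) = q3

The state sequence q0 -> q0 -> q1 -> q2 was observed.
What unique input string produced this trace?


Trace back each transition to find the symbol:
  q0 --[1]--> q0
  q0 --[0]--> q1
  q1 --[1]--> q2

"101"


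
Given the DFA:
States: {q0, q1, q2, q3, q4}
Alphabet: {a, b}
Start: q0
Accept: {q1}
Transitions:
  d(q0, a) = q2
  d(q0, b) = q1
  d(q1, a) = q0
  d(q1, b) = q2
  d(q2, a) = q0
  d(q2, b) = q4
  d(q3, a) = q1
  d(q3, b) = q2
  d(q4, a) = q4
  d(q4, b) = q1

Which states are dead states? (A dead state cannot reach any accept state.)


Forward reachability from each state:
  q0 -> reaches accept state q1 (live)
  q1 -> reaches accept state q1 (live)
  q2 -> reaches accept state q1 (live)
  q3 -> reaches accept state q1 (live)
  q4 -> reaches accept state q1 (live)

None (all states can reach an accept state)


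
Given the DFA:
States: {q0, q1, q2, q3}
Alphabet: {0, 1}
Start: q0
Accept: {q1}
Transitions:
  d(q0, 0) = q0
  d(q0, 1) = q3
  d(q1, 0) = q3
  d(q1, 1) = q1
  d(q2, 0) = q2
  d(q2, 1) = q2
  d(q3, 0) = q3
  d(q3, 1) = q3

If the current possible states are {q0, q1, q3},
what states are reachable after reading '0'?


Apply transition on '0' from each current state:
  d(q0, 0) = q0
  d(q1, 0) = q3
  d(q3, 0) = q3

{q0, q3}


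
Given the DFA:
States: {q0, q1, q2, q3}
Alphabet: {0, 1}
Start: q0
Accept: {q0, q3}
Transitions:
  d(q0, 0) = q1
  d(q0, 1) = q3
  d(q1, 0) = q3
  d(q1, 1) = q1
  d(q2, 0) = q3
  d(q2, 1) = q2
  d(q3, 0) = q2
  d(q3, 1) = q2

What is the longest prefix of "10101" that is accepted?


Run the DFA, marking each prefix where the state is accepting:
  "" -> q0 [accept]
  "1" -> q3 [accept]
  "10" -> q2 [reject]
  "101" -> q2 [reject]
  "1010" -> q3 [accept]
  "10101" -> q2 [reject]

"1010"


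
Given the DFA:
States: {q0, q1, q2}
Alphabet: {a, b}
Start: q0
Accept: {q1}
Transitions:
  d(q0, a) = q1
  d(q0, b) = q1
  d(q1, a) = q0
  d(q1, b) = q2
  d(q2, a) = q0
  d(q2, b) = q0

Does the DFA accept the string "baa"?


Trace: q0 -> q1 -> q0 -> q1
Final state: q1
Accept states: {q1}

Yes, accepted (final state q1 is an accept state)


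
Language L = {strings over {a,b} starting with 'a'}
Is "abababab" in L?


first symbol = 'a'

Yes, "abababab" is in L


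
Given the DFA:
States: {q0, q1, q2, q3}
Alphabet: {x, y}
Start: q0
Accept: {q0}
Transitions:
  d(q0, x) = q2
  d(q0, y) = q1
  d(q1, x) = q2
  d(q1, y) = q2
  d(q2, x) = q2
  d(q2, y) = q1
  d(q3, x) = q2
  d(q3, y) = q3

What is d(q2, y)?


Looking up transition d(q2, y)

q1


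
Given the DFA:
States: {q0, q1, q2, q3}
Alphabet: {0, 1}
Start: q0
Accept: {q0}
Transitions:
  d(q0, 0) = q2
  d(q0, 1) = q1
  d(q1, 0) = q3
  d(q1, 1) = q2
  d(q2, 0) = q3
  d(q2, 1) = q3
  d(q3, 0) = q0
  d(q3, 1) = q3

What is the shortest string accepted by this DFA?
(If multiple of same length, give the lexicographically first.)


BFS by string length (lex-first path to each state shown):
  len 0: q0<-""
Found accept state at length 0.

"" (empty string)


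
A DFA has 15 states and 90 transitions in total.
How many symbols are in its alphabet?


Each state has exactly one transition per symbol.
|alphabet| = transitions / states = 90 / 15 = 6

6


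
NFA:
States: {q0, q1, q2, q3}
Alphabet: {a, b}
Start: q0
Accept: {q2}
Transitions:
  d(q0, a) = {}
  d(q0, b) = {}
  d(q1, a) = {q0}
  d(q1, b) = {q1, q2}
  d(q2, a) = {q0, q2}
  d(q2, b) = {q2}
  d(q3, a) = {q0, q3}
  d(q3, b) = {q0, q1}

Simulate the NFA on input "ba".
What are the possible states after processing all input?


Start: {q0}
  --b--> {}
  --a--> {}

{} (empty set, no valid transitions)


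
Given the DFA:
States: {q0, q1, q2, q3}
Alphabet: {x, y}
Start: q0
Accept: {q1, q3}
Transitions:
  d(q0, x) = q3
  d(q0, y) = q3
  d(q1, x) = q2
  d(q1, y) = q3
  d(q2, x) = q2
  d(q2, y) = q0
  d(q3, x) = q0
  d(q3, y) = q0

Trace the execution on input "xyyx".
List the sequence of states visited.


Input: xyyx
d(q0, x) = q3
d(q3, y) = q0
d(q0, y) = q3
d(q3, x) = q0


q0 -> q3 -> q0 -> q3 -> q0


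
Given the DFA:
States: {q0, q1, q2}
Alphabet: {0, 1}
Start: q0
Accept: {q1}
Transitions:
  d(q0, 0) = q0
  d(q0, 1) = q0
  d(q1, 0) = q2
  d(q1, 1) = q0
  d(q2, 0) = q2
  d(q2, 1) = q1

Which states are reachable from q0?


BFS from q0:
  layer 0: {q0}

{q0}


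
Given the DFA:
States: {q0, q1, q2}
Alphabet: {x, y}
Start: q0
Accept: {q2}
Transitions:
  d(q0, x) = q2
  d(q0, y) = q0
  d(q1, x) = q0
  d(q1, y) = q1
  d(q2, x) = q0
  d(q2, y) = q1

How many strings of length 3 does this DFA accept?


Enumerating all length-3 strings:
  "xxx" -> q2 [accept]
  "xxy" -> q0 [reject]
  "xyx" -> q0 [reject]
  "xyy" -> q1 [reject]
  "yxx" -> q0 [reject]
  "yxy" -> q1 [reject]
  "yyx" -> q2 [accept]
  "yyy" -> q0 [reject]

2 out of 8


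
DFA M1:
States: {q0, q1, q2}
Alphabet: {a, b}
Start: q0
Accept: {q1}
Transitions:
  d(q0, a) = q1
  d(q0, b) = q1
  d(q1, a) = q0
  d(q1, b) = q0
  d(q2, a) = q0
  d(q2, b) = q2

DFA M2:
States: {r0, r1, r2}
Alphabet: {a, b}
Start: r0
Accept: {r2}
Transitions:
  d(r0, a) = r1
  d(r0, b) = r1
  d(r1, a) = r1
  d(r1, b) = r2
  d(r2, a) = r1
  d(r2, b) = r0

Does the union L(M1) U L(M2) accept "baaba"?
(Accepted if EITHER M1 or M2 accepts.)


M1: final=q1 accepted=True
M2: final=r1 accepted=False

Yes, union accepts


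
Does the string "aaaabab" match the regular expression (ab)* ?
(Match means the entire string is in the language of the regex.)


|string| = 7; first = 'a'; last = 'b'

No, "aaaabab" does not match (ab)*


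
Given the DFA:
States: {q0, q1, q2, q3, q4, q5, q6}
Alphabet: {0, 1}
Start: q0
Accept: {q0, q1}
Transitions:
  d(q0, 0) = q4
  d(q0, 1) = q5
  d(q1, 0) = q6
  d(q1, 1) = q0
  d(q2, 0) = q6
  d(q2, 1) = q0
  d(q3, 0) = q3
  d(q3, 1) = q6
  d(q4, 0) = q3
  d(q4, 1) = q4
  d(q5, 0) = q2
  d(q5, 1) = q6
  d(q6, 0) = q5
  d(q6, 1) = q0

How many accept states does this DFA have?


Accept states listed: {q0, q1}
Counting: q0(1) q1(2)

2


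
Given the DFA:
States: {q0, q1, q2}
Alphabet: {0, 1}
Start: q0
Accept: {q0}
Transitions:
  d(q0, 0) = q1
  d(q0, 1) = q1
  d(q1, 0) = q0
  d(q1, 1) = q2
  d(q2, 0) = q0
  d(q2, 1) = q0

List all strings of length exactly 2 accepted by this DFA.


All strings of length 2: 4 total
Accepted: 2

"00", "10"


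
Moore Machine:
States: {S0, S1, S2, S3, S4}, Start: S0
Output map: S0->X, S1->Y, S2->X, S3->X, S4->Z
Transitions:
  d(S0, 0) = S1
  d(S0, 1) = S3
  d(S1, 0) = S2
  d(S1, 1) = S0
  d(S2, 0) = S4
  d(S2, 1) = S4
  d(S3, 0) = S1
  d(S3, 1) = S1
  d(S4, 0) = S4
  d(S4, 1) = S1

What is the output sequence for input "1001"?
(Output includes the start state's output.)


Start: S0 (output X)
  --1--> S3 (output X)
  --0--> S1 (output Y)
  --0--> S2 (output X)
  --1--> S4 (output Z)

"XXYXZ"


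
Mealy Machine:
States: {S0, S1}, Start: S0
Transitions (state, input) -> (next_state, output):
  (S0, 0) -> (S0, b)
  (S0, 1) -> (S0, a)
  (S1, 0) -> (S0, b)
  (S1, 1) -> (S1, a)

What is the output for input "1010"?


Step-by-step:
  (S0, 1) -> (S0, a)
  (S0, 0) -> (S0, b)
  (S0, 1) -> (S0, a)
  (S0, 0) -> (S0, b)

"abab"


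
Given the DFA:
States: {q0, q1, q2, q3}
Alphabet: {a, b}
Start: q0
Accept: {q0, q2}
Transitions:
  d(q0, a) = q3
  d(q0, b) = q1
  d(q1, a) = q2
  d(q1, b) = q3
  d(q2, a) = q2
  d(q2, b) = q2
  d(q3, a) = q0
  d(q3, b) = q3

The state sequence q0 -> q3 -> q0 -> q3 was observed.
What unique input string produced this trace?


Trace back each transition to find the symbol:
  q0 --[a]--> q3
  q3 --[a]--> q0
  q0 --[a]--> q3

"aaa"


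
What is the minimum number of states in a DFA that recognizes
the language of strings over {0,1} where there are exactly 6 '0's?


States: count = 0, 1, ..., 6 (that's 7 states), plus a dead state for count > 6.
Total: 7 + 1 = 8. Accept = count-6 state.

8


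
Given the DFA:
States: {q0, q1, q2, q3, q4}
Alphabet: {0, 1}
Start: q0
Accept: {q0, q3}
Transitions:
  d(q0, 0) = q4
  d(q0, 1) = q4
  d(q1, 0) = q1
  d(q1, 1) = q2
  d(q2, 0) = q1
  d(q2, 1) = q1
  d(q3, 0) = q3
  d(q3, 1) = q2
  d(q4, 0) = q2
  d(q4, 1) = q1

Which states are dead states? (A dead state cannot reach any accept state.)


Forward reachability from each state:
  q0 -> reaches accept state q0 (live)
  q1 -> reaches {q1, q2}, no accept state (dead)
  q2 -> reaches {q1, q2}, no accept state (dead)
  q3 -> reaches accept state q3 (live)
  q4 -> reaches {q1, q2, q4}, no accept state (dead)

{q1, q2, q4}


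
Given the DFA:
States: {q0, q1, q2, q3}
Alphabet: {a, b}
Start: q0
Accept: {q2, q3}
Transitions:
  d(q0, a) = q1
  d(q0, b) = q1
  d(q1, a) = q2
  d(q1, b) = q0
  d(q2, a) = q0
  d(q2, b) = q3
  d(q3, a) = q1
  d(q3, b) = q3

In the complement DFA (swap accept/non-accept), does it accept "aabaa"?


Trace: q0 -> q1 -> q2 -> q3 -> q1 -> q2
Final: q2
Original accept: {q2, q3}
Complement: q2 is in original accept

No, complement rejects (original accepts)


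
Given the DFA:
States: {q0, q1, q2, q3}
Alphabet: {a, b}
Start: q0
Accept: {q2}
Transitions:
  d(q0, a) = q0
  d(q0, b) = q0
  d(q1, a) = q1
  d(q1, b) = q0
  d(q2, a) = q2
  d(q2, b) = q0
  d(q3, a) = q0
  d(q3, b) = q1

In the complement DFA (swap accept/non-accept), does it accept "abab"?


Trace: q0 -> q0 -> q0 -> q0 -> q0
Final: q0
Original accept: {q2}
Complement: q0 is not in original accept

Yes, complement accepts (original rejects)


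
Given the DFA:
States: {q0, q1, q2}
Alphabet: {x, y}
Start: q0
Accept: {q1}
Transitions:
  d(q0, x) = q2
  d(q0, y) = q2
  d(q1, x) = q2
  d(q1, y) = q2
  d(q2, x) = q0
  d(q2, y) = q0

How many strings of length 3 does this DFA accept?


Enumerating all length-3 strings:
  "xxx" -> q2 [reject]
  "xxy" -> q2 [reject]
  "xyx" -> q2 [reject]
  "xyy" -> q2 [reject]
  "yxx" -> q2 [reject]
  "yxy" -> q2 [reject]
  "yyx" -> q2 [reject]
  "yyy" -> q2 [reject]

0 out of 8


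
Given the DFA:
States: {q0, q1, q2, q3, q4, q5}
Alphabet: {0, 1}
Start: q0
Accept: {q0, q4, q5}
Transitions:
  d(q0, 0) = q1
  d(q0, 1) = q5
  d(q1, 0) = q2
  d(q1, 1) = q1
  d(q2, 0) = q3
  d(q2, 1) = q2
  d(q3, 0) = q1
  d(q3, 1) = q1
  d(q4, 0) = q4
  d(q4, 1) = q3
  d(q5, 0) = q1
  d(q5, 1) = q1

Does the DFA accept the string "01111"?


Trace: q0 -> q1 -> q1 -> q1 -> q1 -> q1
Final state: q1
Accept states: {q0, q4, q5}

No, rejected (final state q1 is not an accept state)


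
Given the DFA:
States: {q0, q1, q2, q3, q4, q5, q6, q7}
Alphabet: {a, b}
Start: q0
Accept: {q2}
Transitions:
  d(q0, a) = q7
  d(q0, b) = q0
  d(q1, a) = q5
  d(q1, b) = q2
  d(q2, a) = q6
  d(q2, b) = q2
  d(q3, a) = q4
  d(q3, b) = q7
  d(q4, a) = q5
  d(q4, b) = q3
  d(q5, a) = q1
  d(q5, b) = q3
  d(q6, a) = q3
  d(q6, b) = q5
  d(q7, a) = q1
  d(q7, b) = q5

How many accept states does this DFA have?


Accept states listed: {q2}
Counting: q2(1)

1


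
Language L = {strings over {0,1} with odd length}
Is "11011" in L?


length = 5; 5 mod 2 = 1

Yes, "11011" is in L


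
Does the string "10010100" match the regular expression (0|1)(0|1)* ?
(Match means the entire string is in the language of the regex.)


|string| = 8; first = '1'; last = '0'

Yes, "10010100" matches (0|1)(0|1)*


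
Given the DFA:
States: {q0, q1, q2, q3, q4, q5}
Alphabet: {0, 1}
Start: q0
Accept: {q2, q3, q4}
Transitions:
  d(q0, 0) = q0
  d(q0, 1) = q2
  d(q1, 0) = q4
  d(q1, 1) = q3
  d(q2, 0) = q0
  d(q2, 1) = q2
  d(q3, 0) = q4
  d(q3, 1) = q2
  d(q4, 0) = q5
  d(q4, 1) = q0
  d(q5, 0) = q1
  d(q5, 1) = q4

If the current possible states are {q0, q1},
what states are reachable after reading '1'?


Apply transition on '1' from each current state:
  d(q0, 1) = q2
  d(q1, 1) = q3

{q2, q3}


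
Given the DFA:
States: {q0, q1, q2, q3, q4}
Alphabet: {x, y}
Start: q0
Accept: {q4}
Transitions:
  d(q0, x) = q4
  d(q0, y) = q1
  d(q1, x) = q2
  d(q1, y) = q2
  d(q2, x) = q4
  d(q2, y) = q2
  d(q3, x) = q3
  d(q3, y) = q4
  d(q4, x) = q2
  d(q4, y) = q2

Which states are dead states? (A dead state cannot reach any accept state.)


Forward reachability from each state:
  q0 -> reaches accept state q4 (live)
  q1 -> reaches accept state q4 (live)
  q2 -> reaches accept state q4 (live)
  q3 -> reaches accept state q4 (live)
  q4 -> reaches accept state q4 (live)

None (all states can reach an accept state)


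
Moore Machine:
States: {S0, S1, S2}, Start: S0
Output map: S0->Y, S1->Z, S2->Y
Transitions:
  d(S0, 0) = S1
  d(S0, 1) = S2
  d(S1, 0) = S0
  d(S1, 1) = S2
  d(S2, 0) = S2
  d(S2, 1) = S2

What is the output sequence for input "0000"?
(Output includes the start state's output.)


Start: S0 (output Y)
  --0--> S1 (output Z)
  --0--> S0 (output Y)
  --0--> S1 (output Z)
  --0--> S0 (output Y)

"YZYZY"


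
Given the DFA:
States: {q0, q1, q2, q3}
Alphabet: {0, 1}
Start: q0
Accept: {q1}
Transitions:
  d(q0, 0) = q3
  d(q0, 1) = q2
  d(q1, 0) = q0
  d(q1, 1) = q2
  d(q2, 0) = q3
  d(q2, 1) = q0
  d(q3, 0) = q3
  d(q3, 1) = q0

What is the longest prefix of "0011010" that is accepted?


Run the DFA, marking each prefix where the state is accepting:
  "" -> q0 [reject]
  "0" -> q3 [reject]
  "00" -> q3 [reject]
  "001" -> q0 [reject]
  "0011" -> q2 [reject]
  "00110" -> q3 [reject]
  "001101" -> q0 [reject]
  "0011010" -> q3 [reject]

No prefix is accepted


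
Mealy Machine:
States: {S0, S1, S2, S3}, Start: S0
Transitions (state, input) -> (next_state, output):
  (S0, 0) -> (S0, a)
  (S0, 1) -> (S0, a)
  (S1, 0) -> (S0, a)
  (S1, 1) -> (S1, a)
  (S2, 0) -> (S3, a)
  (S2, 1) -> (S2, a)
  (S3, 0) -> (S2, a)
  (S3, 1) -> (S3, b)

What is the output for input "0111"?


Step-by-step:
  (S0, 0) -> (S0, a)
  (S0, 1) -> (S0, a)
  (S0, 1) -> (S0, a)
  (S0, 1) -> (S0, a)

"aaaa"


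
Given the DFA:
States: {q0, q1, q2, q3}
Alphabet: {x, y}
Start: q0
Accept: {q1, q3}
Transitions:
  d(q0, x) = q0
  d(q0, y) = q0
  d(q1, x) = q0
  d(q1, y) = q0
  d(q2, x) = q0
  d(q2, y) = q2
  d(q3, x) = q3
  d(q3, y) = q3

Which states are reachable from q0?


BFS from q0:
  layer 0: {q0}

{q0}


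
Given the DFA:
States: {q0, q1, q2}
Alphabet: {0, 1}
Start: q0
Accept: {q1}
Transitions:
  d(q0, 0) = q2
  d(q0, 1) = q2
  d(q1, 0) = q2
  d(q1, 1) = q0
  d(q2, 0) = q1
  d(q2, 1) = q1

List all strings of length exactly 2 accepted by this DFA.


All strings of length 2: 4 total
Accepted: 4

"00", "01", "10", "11"


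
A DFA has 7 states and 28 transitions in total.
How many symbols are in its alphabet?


Each state has exactly one transition per symbol.
|alphabet| = transitions / states = 28 / 7 = 4

4


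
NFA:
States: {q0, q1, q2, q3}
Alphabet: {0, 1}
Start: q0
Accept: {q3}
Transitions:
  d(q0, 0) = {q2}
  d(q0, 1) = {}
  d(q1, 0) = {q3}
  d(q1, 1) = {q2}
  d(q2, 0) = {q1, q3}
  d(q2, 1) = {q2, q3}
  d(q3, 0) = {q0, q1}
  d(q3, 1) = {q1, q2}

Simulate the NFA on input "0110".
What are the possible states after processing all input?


Start: {q0}
  --0--> {q2}
  --1--> {q2, q3}
  --1--> {q1, q2, q3}
  --0--> {q0, q1, q3}

{q0, q1, q3}


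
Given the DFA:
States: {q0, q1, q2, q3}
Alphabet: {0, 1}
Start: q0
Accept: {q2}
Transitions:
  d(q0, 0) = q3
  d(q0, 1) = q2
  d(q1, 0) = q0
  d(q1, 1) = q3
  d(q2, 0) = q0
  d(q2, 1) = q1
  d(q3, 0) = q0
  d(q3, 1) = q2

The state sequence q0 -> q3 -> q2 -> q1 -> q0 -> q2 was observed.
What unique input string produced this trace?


Trace back each transition to find the symbol:
  q0 --[0]--> q3
  q3 --[1]--> q2
  q2 --[1]--> q1
  q1 --[0]--> q0
  q0 --[1]--> q2

"01101"


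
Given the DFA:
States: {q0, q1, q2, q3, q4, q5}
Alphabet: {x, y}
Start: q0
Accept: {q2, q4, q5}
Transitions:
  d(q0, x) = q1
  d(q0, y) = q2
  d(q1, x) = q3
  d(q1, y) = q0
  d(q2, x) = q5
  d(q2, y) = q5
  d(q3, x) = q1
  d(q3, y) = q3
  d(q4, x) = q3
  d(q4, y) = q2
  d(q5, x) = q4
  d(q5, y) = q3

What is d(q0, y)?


Looking up transition d(q0, y)

q2


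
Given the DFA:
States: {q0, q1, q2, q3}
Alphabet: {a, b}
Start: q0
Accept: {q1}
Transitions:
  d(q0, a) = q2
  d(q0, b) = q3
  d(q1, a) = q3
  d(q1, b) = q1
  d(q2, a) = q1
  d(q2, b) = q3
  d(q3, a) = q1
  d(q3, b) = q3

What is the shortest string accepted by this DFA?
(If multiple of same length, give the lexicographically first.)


BFS by string length (lex-first path to each state shown):
  len 0: q0<-""
  len 1: q2<-"a", q3<-"b"
  len 2: q1<-"aa", q3<-"ab"
Found accept state at length 2.

"aa"


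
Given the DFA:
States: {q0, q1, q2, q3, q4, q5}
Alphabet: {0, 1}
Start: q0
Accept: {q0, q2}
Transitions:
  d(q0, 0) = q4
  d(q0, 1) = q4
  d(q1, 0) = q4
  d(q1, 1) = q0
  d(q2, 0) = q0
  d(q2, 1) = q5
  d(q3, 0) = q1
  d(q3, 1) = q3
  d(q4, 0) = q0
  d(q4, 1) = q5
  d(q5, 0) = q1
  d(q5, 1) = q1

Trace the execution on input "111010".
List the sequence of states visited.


Input: 111010
d(q0, 1) = q4
d(q4, 1) = q5
d(q5, 1) = q1
d(q1, 0) = q4
d(q4, 1) = q5
d(q5, 0) = q1


q0 -> q4 -> q5 -> q1 -> q4 -> q5 -> q1


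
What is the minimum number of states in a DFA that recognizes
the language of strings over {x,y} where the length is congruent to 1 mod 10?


States track (length) mod 10.
Need 10 states: one per remainder 0..9; accept = remainder 1.

10


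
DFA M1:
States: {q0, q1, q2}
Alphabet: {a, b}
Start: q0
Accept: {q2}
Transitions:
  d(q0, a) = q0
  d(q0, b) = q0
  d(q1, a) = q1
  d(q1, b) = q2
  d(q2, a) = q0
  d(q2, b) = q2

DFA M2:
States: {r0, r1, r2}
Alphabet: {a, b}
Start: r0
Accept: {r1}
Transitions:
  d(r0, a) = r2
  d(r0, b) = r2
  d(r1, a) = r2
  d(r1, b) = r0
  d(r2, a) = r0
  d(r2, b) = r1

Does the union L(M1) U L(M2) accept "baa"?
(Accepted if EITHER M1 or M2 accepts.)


M1: final=q0 accepted=False
M2: final=r2 accepted=False

No, union rejects (neither accepts)


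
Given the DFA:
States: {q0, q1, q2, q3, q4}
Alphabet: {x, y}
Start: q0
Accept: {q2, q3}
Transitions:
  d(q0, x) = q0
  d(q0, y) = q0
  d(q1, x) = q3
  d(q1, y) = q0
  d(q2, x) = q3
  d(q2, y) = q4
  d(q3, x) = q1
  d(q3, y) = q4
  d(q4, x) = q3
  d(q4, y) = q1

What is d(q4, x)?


Looking up transition d(q4, x)

q3


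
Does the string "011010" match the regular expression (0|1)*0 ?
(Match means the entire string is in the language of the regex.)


|string| = 6; first = '0'; last = '0'

Yes, "011010" matches (0|1)*0


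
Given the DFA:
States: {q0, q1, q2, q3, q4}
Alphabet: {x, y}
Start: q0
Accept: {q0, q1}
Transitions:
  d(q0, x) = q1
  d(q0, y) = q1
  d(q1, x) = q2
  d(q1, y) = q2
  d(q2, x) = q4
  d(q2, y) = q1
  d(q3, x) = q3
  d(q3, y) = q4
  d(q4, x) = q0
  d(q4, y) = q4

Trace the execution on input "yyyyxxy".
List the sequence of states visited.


Input: yyyyxxy
d(q0, y) = q1
d(q1, y) = q2
d(q2, y) = q1
d(q1, y) = q2
d(q2, x) = q4
d(q4, x) = q0
d(q0, y) = q1


q0 -> q1 -> q2 -> q1 -> q2 -> q4 -> q0 -> q1


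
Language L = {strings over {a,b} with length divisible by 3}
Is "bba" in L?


length = 3; 3 mod 3 = 0

Yes, "bba" is in L


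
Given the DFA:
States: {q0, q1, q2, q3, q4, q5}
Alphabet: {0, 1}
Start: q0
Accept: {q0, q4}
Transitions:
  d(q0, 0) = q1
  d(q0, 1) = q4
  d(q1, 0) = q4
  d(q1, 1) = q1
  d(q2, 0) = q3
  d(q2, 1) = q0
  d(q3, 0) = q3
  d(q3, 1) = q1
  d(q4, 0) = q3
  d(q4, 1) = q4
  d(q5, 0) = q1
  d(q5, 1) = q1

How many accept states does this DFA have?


Accept states listed: {q0, q4}
Counting: q0(1) q4(2)

2


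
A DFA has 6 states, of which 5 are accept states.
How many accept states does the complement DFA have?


Complement swaps accept and non-accept states.
6 - 5 = 1

1


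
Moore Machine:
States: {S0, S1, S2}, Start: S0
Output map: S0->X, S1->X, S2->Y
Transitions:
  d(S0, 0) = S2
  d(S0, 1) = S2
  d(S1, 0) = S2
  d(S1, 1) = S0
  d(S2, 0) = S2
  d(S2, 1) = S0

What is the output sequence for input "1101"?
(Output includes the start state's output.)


Start: S0 (output X)
  --1--> S2 (output Y)
  --1--> S0 (output X)
  --0--> S2 (output Y)
  --1--> S0 (output X)

"XYXYX"


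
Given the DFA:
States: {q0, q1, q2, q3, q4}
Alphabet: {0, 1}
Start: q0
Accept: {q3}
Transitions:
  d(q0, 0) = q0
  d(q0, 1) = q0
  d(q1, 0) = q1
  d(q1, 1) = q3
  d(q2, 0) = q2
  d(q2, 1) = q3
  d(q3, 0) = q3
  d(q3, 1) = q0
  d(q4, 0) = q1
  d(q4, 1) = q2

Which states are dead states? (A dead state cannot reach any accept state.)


Forward reachability from each state:
  q0 -> reaches {q0}, no accept state (dead)
  q1 -> reaches accept state q3 (live)
  q2 -> reaches accept state q3 (live)
  q3 -> reaches accept state q3 (live)
  q4 -> reaches accept state q3 (live)

{q0}


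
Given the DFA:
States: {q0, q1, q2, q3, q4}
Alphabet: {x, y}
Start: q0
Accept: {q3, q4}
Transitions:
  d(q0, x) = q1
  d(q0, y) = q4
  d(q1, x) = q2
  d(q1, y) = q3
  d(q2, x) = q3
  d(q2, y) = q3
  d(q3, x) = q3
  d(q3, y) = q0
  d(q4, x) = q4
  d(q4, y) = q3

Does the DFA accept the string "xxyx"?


Trace: q0 -> q1 -> q2 -> q3 -> q3
Final state: q3
Accept states: {q3, q4}

Yes, accepted (final state q3 is an accept state)


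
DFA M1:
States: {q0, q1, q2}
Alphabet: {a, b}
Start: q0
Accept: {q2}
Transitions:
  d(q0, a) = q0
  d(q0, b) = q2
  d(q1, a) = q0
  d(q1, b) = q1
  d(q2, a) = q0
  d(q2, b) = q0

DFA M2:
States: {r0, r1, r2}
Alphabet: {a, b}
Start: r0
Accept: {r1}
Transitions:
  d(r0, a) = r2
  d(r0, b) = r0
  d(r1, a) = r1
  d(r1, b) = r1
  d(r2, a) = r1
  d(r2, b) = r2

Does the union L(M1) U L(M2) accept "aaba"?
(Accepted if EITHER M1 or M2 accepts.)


M1: final=q0 accepted=False
M2: final=r1 accepted=True

Yes, union accepts


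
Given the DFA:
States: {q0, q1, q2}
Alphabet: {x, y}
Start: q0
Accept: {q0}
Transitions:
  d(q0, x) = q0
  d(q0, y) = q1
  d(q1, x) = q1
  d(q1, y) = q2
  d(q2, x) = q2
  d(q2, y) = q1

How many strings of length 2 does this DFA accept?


Enumerating all length-2 strings:
  "xx" -> q0 [accept]
  "xy" -> q1 [reject]
  "yx" -> q1 [reject]
  "yy" -> q2 [reject]

1 out of 4


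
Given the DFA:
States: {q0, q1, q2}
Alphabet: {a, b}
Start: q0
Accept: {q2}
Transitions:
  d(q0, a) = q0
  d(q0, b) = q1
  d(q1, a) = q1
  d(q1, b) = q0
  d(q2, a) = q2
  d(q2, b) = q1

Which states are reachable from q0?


BFS from q0:
  layer 0: {q0}
  layer 1: {q1}

{q0, q1}


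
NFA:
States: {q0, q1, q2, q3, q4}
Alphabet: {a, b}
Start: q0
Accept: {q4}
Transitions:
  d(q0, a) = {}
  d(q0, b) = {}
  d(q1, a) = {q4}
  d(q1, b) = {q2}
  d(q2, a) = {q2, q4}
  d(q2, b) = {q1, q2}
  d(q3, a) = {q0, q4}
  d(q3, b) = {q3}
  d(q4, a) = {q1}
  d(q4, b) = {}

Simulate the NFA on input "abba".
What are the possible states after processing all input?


Start: {q0}
  --a--> {}
  --b--> {}
  --b--> {}
  --a--> {}

{} (empty set, no valid transitions)


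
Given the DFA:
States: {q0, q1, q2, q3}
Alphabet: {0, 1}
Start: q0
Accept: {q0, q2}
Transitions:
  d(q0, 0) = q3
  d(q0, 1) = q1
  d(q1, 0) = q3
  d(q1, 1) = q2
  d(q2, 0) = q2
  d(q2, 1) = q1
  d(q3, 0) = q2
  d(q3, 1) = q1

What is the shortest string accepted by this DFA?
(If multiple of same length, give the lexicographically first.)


BFS by string length (lex-first path to each state shown):
  len 0: q0<-""
Found accept state at length 0.

"" (empty string)


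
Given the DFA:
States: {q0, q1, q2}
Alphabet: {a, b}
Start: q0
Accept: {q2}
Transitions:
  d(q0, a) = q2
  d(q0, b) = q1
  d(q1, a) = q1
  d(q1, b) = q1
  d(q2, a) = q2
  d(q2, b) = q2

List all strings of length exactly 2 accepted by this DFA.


All strings of length 2: 4 total
Accepted: 2

"aa", "ab"


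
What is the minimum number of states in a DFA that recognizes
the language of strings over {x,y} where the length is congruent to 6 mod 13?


States track (length) mod 13.
Need 13 states: one per remainder 0..12; accept = remainder 6.

13


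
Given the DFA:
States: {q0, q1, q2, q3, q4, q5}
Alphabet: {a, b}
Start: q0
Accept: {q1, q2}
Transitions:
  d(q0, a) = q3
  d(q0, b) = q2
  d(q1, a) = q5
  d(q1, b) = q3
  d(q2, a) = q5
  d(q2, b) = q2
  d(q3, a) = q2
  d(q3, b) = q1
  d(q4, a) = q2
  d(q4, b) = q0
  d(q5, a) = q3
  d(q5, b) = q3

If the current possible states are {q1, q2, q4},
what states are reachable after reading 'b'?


Apply transition on 'b' from each current state:
  d(q1, b) = q3
  d(q2, b) = q2
  d(q4, b) = q0

{q0, q2, q3}


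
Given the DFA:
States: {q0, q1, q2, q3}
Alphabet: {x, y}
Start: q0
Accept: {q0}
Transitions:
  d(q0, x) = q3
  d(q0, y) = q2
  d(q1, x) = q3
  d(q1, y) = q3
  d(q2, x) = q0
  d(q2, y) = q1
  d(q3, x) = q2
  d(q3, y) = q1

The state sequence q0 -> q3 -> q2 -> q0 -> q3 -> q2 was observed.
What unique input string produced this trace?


Trace back each transition to find the symbol:
  q0 --[x]--> q3
  q3 --[x]--> q2
  q2 --[x]--> q0
  q0 --[x]--> q3
  q3 --[x]--> q2

"xxxxx"
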